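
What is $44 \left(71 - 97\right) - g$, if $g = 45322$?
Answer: $-46466$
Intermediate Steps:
$44 \left(71 - 97\right) - g = 44 \left(71 - 97\right) - 45322 = 44 \left(-26\right) - 45322 = -1144 - 45322 = -46466$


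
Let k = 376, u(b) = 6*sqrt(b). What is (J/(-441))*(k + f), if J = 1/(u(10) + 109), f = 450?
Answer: -12862/725823 + 236*sqrt(10)/241941 ≈ -0.014636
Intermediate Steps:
J = 1/(109 + 6*sqrt(10)) (J = 1/(6*sqrt(10) + 109) = 1/(109 + 6*sqrt(10)) ≈ 0.0078141)
(J/(-441))*(k + f) = ((109/11521 - 6*sqrt(10)/11521)/(-441))*(376 + 450) = ((109/11521 - 6*sqrt(10)/11521)*(-1/441))*826 = (-109/5080761 + 2*sqrt(10)/1693587)*826 = -12862/725823 + 236*sqrt(10)/241941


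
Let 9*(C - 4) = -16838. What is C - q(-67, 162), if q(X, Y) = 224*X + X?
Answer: 118873/9 ≈ 13208.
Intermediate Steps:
C = -16802/9 (C = 4 + (⅑)*(-16838) = 4 - 16838/9 = -16802/9 ≈ -1866.9)
q(X, Y) = 225*X
C - q(-67, 162) = -16802/9 - 225*(-67) = -16802/9 - 1*(-15075) = -16802/9 + 15075 = 118873/9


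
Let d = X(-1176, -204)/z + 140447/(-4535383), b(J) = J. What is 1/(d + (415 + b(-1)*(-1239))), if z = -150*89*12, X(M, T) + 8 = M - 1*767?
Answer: 726568356600/1201730410739233 ≈ 0.00060460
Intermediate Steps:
X(M, T) = -775 + M (X(M, T) = -8 + (M - 1*767) = -8 + (M - 767) = -8 + (-767 + M) = -775 + M)
z = -160200 (z = -13350*12 = -160200)
d = -13651077167/726568356600 (d = (-775 - 1176)/(-160200) + 140447/(-4535383) = -1951*(-1/160200) + 140447*(-1/4535383) = 1951/160200 - 140447/4535383 = -13651077167/726568356600 ≈ -0.018788)
1/(d + (415 + b(-1)*(-1239))) = 1/(-13651077167/726568356600 + (415 - 1*(-1239))) = 1/(-13651077167/726568356600 + (415 + 1239)) = 1/(-13651077167/726568356600 + 1654) = 1/(1201730410739233/726568356600) = 726568356600/1201730410739233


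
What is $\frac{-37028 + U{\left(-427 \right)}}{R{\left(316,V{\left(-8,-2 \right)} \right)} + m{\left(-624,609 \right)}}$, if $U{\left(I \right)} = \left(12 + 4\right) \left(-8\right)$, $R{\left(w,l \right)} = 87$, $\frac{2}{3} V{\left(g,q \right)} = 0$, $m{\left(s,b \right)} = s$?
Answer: $\frac{37156}{537} \approx 69.192$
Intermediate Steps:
$V{\left(g,q \right)} = 0$ ($V{\left(g,q \right)} = \frac{3}{2} \cdot 0 = 0$)
$U{\left(I \right)} = -128$ ($U{\left(I \right)} = 16 \left(-8\right) = -128$)
$\frac{-37028 + U{\left(-427 \right)}}{R{\left(316,V{\left(-8,-2 \right)} \right)} + m{\left(-624,609 \right)}} = \frac{-37028 - 128}{87 - 624} = - \frac{37156}{-537} = \left(-37156\right) \left(- \frac{1}{537}\right) = \frac{37156}{537}$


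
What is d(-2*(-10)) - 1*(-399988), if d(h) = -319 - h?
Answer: 399649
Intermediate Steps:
d(-2*(-10)) - 1*(-399988) = (-319 - (-2)*(-10)) - 1*(-399988) = (-319 - 1*20) + 399988 = (-319 - 20) + 399988 = -339 + 399988 = 399649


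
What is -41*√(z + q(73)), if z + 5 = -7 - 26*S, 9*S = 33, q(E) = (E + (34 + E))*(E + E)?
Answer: -41*√235554/3 ≈ -6633.0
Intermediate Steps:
q(E) = 2*E*(34 + 2*E) (q(E) = (34 + 2*E)*(2*E) = 2*E*(34 + 2*E))
S = 11/3 (S = (⅑)*33 = 11/3 ≈ 3.6667)
z = -322/3 (z = -5 + (-7 - 26*11/3) = -5 + (-7 - 286/3) = -5 - 307/3 = -322/3 ≈ -107.33)
-41*√(z + q(73)) = -41*√(-322/3 + 4*73*(17 + 73)) = -41*√(-322/3 + 4*73*90) = -41*√(-322/3 + 26280) = -41*√235554/3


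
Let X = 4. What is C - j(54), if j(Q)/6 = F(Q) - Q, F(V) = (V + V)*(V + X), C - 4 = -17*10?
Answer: -37426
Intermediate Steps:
C = -166 (C = 4 - 17*10 = 4 - 170 = -166)
F(V) = 2*V*(4 + V) (F(V) = (V + V)*(V + 4) = (2*V)*(4 + V) = 2*V*(4 + V))
j(Q) = -6*Q + 12*Q*(4 + Q) (j(Q) = 6*(2*Q*(4 + Q) - Q) = 6*(-Q + 2*Q*(4 + Q)) = -6*Q + 12*Q*(4 + Q))
C - j(54) = -166 - 6*54*(7 + 2*54) = -166 - 6*54*(7 + 108) = -166 - 6*54*115 = -166 - 1*37260 = -166 - 37260 = -37426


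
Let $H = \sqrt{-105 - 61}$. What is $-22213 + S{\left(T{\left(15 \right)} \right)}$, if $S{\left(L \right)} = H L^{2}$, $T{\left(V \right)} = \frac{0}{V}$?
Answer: $-22213$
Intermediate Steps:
$H = i \sqrt{166}$ ($H = \sqrt{-166} = i \sqrt{166} \approx 12.884 i$)
$T{\left(V \right)} = 0$
$S{\left(L \right)} = i \sqrt{166} L^{2}$
$-22213 + S{\left(T{\left(15 \right)} \right)} = -22213 + i \sqrt{166} \cdot 0^{2} = -22213 + i \sqrt{166} \cdot 0 = -22213 + 0 = -22213$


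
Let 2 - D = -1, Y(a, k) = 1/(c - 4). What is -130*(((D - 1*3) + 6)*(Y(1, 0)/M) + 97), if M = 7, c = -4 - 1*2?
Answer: -88192/7 ≈ -12599.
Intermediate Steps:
c = -6 (c = -4 - 2 = -6)
Y(a, k) = -⅒ (Y(a, k) = 1/(-6 - 4) = 1/(-10) = -⅒)
D = 3 (D = 2 - 1*(-1) = 2 + 1 = 3)
-130*(((D - 1*3) + 6)*(Y(1, 0)/M) + 97) = -130*(((3 - 1*3) + 6)*(-⅒/7) + 97) = -130*(((3 - 3) + 6)*(-⅒*⅐) + 97) = -130*((0 + 6)*(-1/70) + 97) = -130*(6*(-1/70) + 97) = -130*(-3/35 + 97) = -130*3392/35 = -88192/7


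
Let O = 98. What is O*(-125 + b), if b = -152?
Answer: -27146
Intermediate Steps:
O*(-125 + b) = 98*(-125 - 152) = 98*(-277) = -27146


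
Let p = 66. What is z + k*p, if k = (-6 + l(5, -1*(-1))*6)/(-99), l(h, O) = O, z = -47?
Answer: -47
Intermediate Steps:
k = 0 (k = (-6 - 1*(-1)*6)/(-99) = (-6 + 1*6)*(-1/99) = (-6 + 6)*(-1/99) = 0*(-1/99) = 0)
z + k*p = -47 + 0*66 = -47 + 0 = -47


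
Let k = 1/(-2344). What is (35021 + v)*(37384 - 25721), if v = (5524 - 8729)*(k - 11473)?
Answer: 1006204732678907/2344 ≈ 4.2927e+11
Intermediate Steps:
k = -1/2344 ≈ -0.00042662
v = 86191145165/2344 (v = (5524 - 8729)*(-1/2344 - 11473) = -3205*(-26892713/2344) = 86191145165/2344 ≈ 3.6771e+7)
(35021 + v)*(37384 - 25721) = (35021 + 86191145165/2344)*(37384 - 25721) = (86273234389/2344)*11663 = 1006204732678907/2344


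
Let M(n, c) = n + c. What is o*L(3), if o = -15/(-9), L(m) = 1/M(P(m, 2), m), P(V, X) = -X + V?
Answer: 5/12 ≈ 0.41667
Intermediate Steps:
P(V, X) = V - X
M(n, c) = c + n
L(m) = 1/(-2 + 2*m) (L(m) = 1/(m + (m - 1*2)) = 1/(m + (m - 2)) = 1/(m + (-2 + m)) = 1/(-2 + 2*m))
o = 5/3 (o = -15*(-⅑) = 5/3 ≈ 1.6667)
o*L(3) = 5*(1/(2*(-1 + 3)))/3 = 5*((½)/2)/3 = 5*((½)*(½))/3 = (5/3)*(¼) = 5/12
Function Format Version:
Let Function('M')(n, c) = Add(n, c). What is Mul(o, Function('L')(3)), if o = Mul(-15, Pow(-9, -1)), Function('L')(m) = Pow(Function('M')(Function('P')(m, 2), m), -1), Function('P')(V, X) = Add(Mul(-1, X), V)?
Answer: Rational(5, 12) ≈ 0.41667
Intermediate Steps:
Function('P')(V, X) = Add(V, Mul(-1, X))
Function('M')(n, c) = Add(c, n)
Function('L')(m) = Pow(Add(-2, Mul(2, m)), -1) (Function('L')(m) = Pow(Add(m, Add(m, Mul(-1, 2))), -1) = Pow(Add(m, Add(m, -2)), -1) = Pow(Add(m, Add(-2, m)), -1) = Pow(Add(-2, Mul(2, m)), -1))
o = Rational(5, 3) (o = Mul(-15, Rational(-1, 9)) = Rational(5, 3) ≈ 1.6667)
Mul(o, Function('L')(3)) = Mul(Rational(5, 3), Mul(Rational(1, 2), Pow(Add(-1, 3), -1))) = Mul(Rational(5, 3), Mul(Rational(1, 2), Pow(2, -1))) = Mul(Rational(5, 3), Mul(Rational(1, 2), Rational(1, 2))) = Mul(Rational(5, 3), Rational(1, 4)) = Rational(5, 12)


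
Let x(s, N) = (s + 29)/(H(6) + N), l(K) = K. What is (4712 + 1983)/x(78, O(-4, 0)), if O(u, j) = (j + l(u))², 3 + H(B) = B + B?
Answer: 167375/107 ≈ 1564.3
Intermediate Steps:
H(B) = -3 + 2*B (H(B) = -3 + (B + B) = -3 + 2*B)
O(u, j) = (j + u)²
x(s, N) = (29 + s)/(9 + N) (x(s, N) = (s + 29)/((-3 + 2*6) + N) = (29 + s)/((-3 + 12) + N) = (29 + s)/(9 + N))
(4712 + 1983)/x(78, O(-4, 0)) = (4712 + 1983)/(((29 + 78)/(9 + (0 - 4)²))) = 6695/((107/(9 + (-4)²))) = 6695/((107/(9 + 16))) = 6695/((107/25)) = 6695/(((1/25)*107)) = 6695/(107/25) = 6695*(25/107) = 167375/107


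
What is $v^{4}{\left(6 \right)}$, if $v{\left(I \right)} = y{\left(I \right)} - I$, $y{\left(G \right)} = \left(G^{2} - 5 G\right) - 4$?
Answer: $256$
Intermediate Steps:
$y{\left(G \right)} = -4 + G^{2} - 5 G$
$v{\left(I \right)} = -4 + I^{2} - 6 I$ ($v{\left(I \right)} = \left(-4 + I^{2} - 5 I\right) - I = -4 + I^{2} - 6 I$)
$v^{4}{\left(6 \right)} = \left(-4 + 6^{2} - 36\right)^{4} = \left(-4 + 36 - 36\right)^{4} = \left(-4\right)^{4} = 256$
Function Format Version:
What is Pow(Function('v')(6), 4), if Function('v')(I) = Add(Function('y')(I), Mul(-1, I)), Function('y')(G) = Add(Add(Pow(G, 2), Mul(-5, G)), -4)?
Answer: 256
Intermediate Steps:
Function('y')(G) = Add(-4, Pow(G, 2), Mul(-5, G))
Function('v')(I) = Add(-4, Pow(I, 2), Mul(-6, I)) (Function('v')(I) = Add(Add(-4, Pow(I, 2), Mul(-5, I)), Mul(-1, I)) = Add(-4, Pow(I, 2), Mul(-6, I)))
Pow(Function('v')(6), 4) = Pow(Add(-4, Pow(6, 2), Mul(-6, 6)), 4) = Pow(Add(-4, 36, -36), 4) = Pow(-4, 4) = 256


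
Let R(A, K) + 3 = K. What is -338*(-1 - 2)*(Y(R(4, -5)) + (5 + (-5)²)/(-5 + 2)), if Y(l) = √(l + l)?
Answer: -10140 + 4056*I ≈ -10140.0 + 4056.0*I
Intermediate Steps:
R(A, K) = -3 + K
Y(l) = √2*√l (Y(l) = √(2*l) = √2*√l)
-338*(-1 - 2)*(Y(R(4, -5)) + (5 + (-5)²)/(-5 + 2)) = -338*(-1 - 2)*(√2*√(-3 - 5) + (5 + (-5)²)/(-5 + 2)) = -(-1014)*(√2*√(-8) + (5 + 25)/(-3)) = -(-1014)*(√2*(2*I*√2) + 30*(-⅓)) = -(-1014)*(4*I - 10) = -(-1014)*(-10 + 4*I) = -338*(30 - 12*I) = -10140 + 4056*I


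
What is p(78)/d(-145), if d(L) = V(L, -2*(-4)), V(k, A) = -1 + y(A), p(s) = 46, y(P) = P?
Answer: 46/7 ≈ 6.5714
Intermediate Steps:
V(k, A) = -1 + A
d(L) = 7 (d(L) = -1 - 2*(-4) = -1 + 8 = 7)
p(78)/d(-145) = 46/7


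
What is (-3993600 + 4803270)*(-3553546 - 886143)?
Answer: -3594682992630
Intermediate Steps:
(-3993600 + 4803270)*(-3553546 - 886143) = 809670*(-4439689) = -3594682992630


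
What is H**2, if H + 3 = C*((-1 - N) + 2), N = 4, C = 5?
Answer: 324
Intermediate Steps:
H = -18 (H = -3 + 5*((-1 - 1*4) + 2) = -3 + 5*((-1 - 4) + 2) = -3 + 5*(-5 + 2) = -3 + 5*(-3) = -3 - 15 = -18)
H**2 = (-18)**2 = 324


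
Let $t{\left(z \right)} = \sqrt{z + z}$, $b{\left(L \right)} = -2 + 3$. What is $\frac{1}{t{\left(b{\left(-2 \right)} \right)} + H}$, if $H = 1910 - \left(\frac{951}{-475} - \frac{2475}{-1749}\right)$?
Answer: $\frac{605446514950}{1156757613491767} - \frac{633780625 \sqrt{2}}{2313515226983534} \approx 0.00052301$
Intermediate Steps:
$b{\left(L \right)} = 1$
$t{\left(z \right)} = \sqrt{2} \sqrt{z}$ ($t{\left(z \right)} = \sqrt{2 z} = \sqrt{2} \sqrt{z}$)
$H = \frac{48099028}{25175}$ ($H = 1910 - \left(951 \left(- \frac{1}{475}\right) - - \frac{75}{53}\right) = 1910 - \left(- \frac{951}{475} + \frac{75}{53}\right) = 1910 - - \frac{14778}{25175} = 1910 + \frac{14778}{25175} = \frac{48099028}{25175} \approx 1910.6$)
$\frac{1}{t{\left(b{\left(-2 \right)} \right)} + H} = \frac{1}{\sqrt{2} \sqrt{1} + \frac{48099028}{25175}} = \frac{1}{\sqrt{2} \cdot 1 + \frac{48099028}{25175}} = \frac{1}{\sqrt{2} + \frac{48099028}{25175}} = \frac{1}{\frac{48099028}{25175} + \sqrt{2}}$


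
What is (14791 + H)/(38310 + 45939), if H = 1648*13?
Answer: 36215/84249 ≈ 0.42986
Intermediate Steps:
H = 21424
(14791 + H)/(38310 + 45939) = (14791 + 21424)/(38310 + 45939) = 36215/84249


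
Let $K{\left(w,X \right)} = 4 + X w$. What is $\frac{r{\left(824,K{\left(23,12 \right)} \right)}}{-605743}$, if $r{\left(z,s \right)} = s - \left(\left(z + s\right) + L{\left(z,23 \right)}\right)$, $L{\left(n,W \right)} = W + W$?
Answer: $\frac{870}{605743} \approx 0.0014363$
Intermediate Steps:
$L{\left(n,W \right)} = 2 W$
$r{\left(z,s \right)} = -46 - z$ ($r{\left(z,s \right)} = s - \left(\left(z + s\right) + 2 \cdot 23\right) = s - \left(\left(s + z\right) + 46\right) = s - \left(46 + s + z\right) = -46 - z$)
$\frac{r{\left(824,K{\left(23,12 \right)} \right)}}{-605743} = \frac{-46 - 824}{-605743} = \left(-46 - 824\right) \left(- \frac{1}{605743}\right) = \left(-870\right) \left(- \frac{1}{605743}\right) = \frac{870}{605743}$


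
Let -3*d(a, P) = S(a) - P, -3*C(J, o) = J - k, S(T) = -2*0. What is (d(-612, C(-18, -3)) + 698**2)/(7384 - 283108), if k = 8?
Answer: -2192431/1240758 ≈ -1.7670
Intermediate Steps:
S(T) = 0
C(J, o) = 8/3 - J/3 (C(J, o) = -(J - 1*8)/3 = -(J - 8)/3 = -(-8 + J)/3 = 8/3 - J/3)
d(a, P) = P/3 (d(a, P) = -(0 - P)/3 = -(-1)*P/3 = P/3)
(d(-612, C(-18, -3)) + 698**2)/(7384 - 283108) = ((8/3 - 1/3*(-18))/3 + 698**2)/(7384 - 283108) = ((8/3 + 6)/3 + 487204)/(-275724) = ((1/3)*(26/3) + 487204)*(-1/275724) = (26/9 + 487204)*(-1/275724) = (4384862/9)*(-1/275724) = -2192431/1240758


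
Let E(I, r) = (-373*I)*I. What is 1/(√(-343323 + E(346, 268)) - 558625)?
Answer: -558625/312106888016 - I*√44997391/312106888016 ≈ -1.7899e-6 - 2.1493e-8*I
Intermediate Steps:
E(I, r) = -373*I²
1/(√(-343323 + E(346, 268)) - 558625) = 1/(√(-343323 - 373*346²) - 558625) = 1/(√(-343323 - 373*119716) - 558625) = 1/(√(-343323 - 44654068) - 558625) = 1/(√(-44997391) - 558625) = 1/(I*√44997391 - 558625) = 1/(-558625 + I*√44997391)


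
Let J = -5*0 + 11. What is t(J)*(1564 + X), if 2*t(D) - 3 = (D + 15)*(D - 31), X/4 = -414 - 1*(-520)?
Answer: -513898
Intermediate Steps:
J = 11 (J = 0 + 11 = 11)
X = 424 (X = 4*(-414 - 1*(-520)) = 4*(-414 + 520) = 4*106 = 424)
t(D) = 3/2 + (-31 + D)*(15 + D)/2 (t(D) = 3/2 + ((D + 15)*(D - 31))/2 = 3/2 + ((15 + D)*(-31 + D))/2 = 3/2 + ((-31 + D)*(15 + D))/2 = 3/2 + (-31 + D)*(15 + D)/2)
t(J)*(1564 + X) = (-231 + (½)*11² - 8*11)*(1564 + 424) = (-231 + (½)*121 - 88)*1988 = (-231 + 121/2 - 88)*1988 = -517/2*1988 = -513898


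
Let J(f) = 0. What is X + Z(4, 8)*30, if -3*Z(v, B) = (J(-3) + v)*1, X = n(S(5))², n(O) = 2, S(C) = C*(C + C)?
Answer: -36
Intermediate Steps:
S(C) = 2*C² (S(C) = C*(2*C) = 2*C²)
X = 4 (X = 2² = 4)
Z(v, B) = -v/3 (Z(v, B) = -(0 + v)/3 = -v/3)
X + Z(4, 8)*30 = 4 - ⅓*4*30 = 4 - 4/3*30 = 4 - 40 = -36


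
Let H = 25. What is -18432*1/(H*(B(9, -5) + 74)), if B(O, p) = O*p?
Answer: -18432/725 ≈ -25.423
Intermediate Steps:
-18432*1/(H*(B(9, -5) + 74)) = -18432*1/(25*(9*(-5) + 74)) = -18432*1/(25*(-45 + 74)) = -18432/(29*25) = -18432/725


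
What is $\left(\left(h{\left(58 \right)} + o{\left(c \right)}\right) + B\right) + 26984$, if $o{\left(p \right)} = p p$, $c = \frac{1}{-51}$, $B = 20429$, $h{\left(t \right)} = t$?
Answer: $\frac{123472072}{2601} \approx 47471.0$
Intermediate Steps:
$c = - \frac{1}{51} \approx -0.019608$
$o{\left(p \right)} = p^{2}$
$\left(\left(h{\left(58 \right)} + o{\left(c \right)}\right) + B\right) + 26984 = \left(\left(58 + \left(- \frac{1}{51}\right)^{2}\right) + 20429\right) + 26984 = \left(\left(58 + \frac{1}{2601}\right) + 20429\right) + 26984 = \left(\frac{150859}{2601} + 20429\right) + 26984 = \frac{53286688}{2601} + 26984 = \frac{123472072}{2601}$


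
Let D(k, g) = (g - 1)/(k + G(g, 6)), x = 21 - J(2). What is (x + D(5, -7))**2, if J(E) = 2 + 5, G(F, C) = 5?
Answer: 4356/25 ≈ 174.24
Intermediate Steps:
J(E) = 7
x = 14 (x = 21 - 1*7 = 21 - 7 = 14)
D(k, g) = (-1 + g)/(5 + k) (D(k, g) = (g - 1)/(k + 5) = (-1 + g)/(5 + k))
(x + D(5, -7))**2 = (14 + (-1 - 7)/(5 + 5))**2 = (14 - 8/10)**2 = (14 + (1/10)*(-8))**2 = (14 - 4/5)**2 = (66/5)**2 = 4356/25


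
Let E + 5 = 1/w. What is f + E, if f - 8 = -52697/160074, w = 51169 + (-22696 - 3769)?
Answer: 5280868837/1977234048 ≈ 2.6708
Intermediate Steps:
w = 24704 (w = 51169 - 26465 = 24704)
E = -123519/24704 (E = -5 + 1/24704 = -123519/24704 ≈ -5.0000)
f = 1227895/160074 (f = 8 - 52697/160074 = 1227895/160074 ≈ 7.6708)
f + E = 1227895/160074 - 123519/24704 = 5280868837/1977234048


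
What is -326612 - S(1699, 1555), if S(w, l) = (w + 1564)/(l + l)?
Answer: -1015766583/3110 ≈ -3.2661e+5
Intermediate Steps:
S(w, l) = (1564 + w)/(2*l) (S(w, l) = (1564 + w)/((2*l)) = (1564 + w)*(1/(2*l)) = (1564 + w)/(2*l))
-326612 - S(1699, 1555) = -326612 - (1564 + 1699)/(2*1555) = -326612 - 3263/(2*1555) = -326612 - 1*3263/3110 = -326612 - 3263/3110 = -1015766583/3110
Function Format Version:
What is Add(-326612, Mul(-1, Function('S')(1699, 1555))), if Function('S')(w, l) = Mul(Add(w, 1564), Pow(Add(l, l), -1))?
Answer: Rational(-1015766583, 3110) ≈ -3.2661e+5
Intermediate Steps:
Function('S')(w, l) = Mul(Rational(1, 2), Pow(l, -1), Add(1564, w)) (Function('S')(w, l) = Mul(Add(1564, w), Pow(Mul(2, l), -1)) = Mul(Add(1564, w), Mul(Rational(1, 2), Pow(l, -1))) = Mul(Rational(1, 2), Pow(l, -1), Add(1564, w)))
Add(-326612, Mul(-1, Function('S')(1699, 1555))) = Add(-326612, Mul(-1, Mul(Rational(1, 2), Pow(1555, -1), Add(1564, 1699)))) = Add(-326612, Mul(-1, Mul(Rational(1, 2), Rational(1, 1555), 3263))) = Add(-326612, Mul(-1, Rational(3263, 3110))) = Add(-326612, Rational(-3263, 3110)) = Rational(-1015766583, 3110)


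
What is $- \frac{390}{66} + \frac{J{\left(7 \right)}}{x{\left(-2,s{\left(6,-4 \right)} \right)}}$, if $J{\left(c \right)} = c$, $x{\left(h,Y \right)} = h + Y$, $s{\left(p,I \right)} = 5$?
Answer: $- \frac{118}{33} \approx -3.5758$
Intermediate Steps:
$x{\left(h,Y \right)} = Y + h$
$- \frac{390}{66} + \frac{J{\left(7 \right)}}{x{\left(-2,s{\left(6,-4 \right)} \right)}} = - \frac{390}{66} + \frac{7}{5 - 2} = \left(-390\right) \frac{1}{66} + \frac{7}{3} = - \frac{65}{11} + 7 \cdot \frac{1}{3} = - \frac{65}{11} + \frac{7}{3} = - \frac{118}{33}$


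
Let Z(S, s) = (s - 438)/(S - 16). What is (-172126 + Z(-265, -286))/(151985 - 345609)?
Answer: 24183341/27204172 ≈ 0.88896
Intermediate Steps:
Z(S, s) = (-438 + s)/(-16 + S)
(-172126 + Z(-265, -286))/(151985 - 345609) = (-172126 + (-438 - 286)/(-16 - 265))/(151985 - 345609) = (-172126 - 724/(-281))/(-193624) = (-172126 - 1/281*(-724))*(-1/193624) = (-172126 + 724/281)*(-1/193624) = -48366682/281*(-1/193624) = 24183341/27204172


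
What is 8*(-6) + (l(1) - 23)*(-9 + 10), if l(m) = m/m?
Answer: -70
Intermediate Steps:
l(m) = 1
8*(-6) + (l(1) - 23)*(-9 + 10) = 8*(-6) + (1 - 23)*(-9 + 10) = -48 - 22*1 = -48 - 22 = -70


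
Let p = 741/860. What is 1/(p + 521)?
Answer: 860/448801 ≈ 0.0019162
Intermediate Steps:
p = 741/860 (p = 741*(1/860) = 741/860 ≈ 0.86163)
1/(p + 521) = 1/(741/860 + 521) = 1/(448801/860) = 860/448801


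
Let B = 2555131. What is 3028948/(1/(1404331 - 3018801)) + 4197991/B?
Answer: -12494962815245362369/2555131 ≈ -4.8901e+12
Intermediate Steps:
3028948/(1/(1404331 - 3018801)) + 4197991/B = 3028948/(1/(1404331 - 3018801)) + 4197991/2555131 = 3028948/(1/(-1614470)) + 4197991*(1/2555131) = 3028948/(-1/1614470) + 4197991/2555131 = 3028948*(-1614470) + 4197991/2555131 = -4890145677560 + 4197991/2555131 = -12494962815245362369/2555131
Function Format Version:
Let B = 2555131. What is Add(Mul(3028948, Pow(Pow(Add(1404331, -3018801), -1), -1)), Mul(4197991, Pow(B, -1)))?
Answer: Rational(-12494962815245362369, 2555131) ≈ -4.8901e+12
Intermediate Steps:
Add(Mul(3028948, Pow(Pow(Add(1404331, -3018801), -1), -1)), Mul(4197991, Pow(B, -1))) = Add(Mul(3028948, Pow(Pow(Add(1404331, -3018801), -1), -1)), Mul(4197991, Pow(2555131, -1))) = Add(Mul(3028948, Pow(Pow(-1614470, -1), -1)), Mul(4197991, Rational(1, 2555131))) = Add(Mul(3028948, Pow(Rational(-1, 1614470), -1)), Rational(4197991, 2555131)) = Add(Mul(3028948, -1614470), Rational(4197991, 2555131)) = Add(-4890145677560, Rational(4197991, 2555131)) = Rational(-12494962815245362369, 2555131)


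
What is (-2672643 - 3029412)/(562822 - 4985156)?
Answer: 5702055/4422334 ≈ 1.2894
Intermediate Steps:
(-2672643 - 3029412)/(562822 - 4985156) = -5702055/(-4422334) = -5702055*(-1/4422334) = 5702055/4422334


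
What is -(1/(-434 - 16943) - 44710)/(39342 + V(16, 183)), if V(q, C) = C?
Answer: 776925671/686825925 ≈ 1.1312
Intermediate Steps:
-(1/(-434 - 16943) - 44710)/(39342 + V(16, 183)) = -(1/(-434 - 16943) - 44710)/(39342 + 183) = -(1/(-17377) - 44710)/39525 = -(-1/17377 - 44710)/39525 = -(-776925671)/(17377*39525) = -1*(-776925671/686825925) = 776925671/686825925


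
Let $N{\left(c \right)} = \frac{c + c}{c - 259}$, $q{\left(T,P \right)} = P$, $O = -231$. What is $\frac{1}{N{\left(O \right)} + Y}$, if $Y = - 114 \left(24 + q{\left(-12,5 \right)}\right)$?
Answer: $- \frac{35}{115677} \approx -0.00030257$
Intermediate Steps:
$N{\left(c \right)} = \frac{2 c}{-259 + c}$
$Y = -3306$ ($Y = - 114 \left(24 + 5\right) = \left(-114\right) 29 = -3306$)
$\frac{1}{N{\left(O \right)} + Y} = \frac{1}{2 \left(-231\right) \frac{1}{-259 - 231} - 3306} = \frac{1}{2 \left(-231\right) \frac{1}{-490} - 3306} = \frac{1}{2 \left(-231\right) \left(- \frac{1}{490}\right) - 3306} = \frac{1}{\frac{33}{35} - 3306} = \frac{1}{- \frac{115677}{35}} = - \frac{35}{115677}$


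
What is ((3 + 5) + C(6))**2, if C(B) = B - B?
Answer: 64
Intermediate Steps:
C(B) = 0
((3 + 5) + C(6))**2 = ((3 + 5) + 0)**2 = (8 + 0)**2 = 8**2 = 64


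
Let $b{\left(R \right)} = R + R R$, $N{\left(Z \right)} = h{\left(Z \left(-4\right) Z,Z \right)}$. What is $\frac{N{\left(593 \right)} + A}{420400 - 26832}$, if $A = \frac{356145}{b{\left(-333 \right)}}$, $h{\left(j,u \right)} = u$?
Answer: $\frac{21971951}{14503767936} \approx 0.0015149$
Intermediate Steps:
$N{\left(Z \right)} = Z$
$b{\left(R \right)} = R + R^{2}$
$A = \frac{118715}{36852}$ ($A = \frac{356145}{\left(-333\right) \left(1 - 333\right)} = \frac{356145}{\left(-333\right) \left(-332\right)} = \frac{356145}{110556} = 356145 \cdot \frac{1}{110556} = \frac{118715}{36852} \approx 3.2214$)
$\frac{N{\left(593 \right)} + A}{420400 - 26832} = \frac{593 + \frac{118715}{36852}}{420400 - 26832} = \frac{21971951}{36852 \cdot 393568} = \frac{21971951}{36852} \cdot \frac{1}{393568} = \frac{21971951}{14503767936}$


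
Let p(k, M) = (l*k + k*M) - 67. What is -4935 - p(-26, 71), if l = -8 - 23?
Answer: -3828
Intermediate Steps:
l = -31
p(k, M) = -67 - 31*k + M*k (p(k, M) = (-31*k + k*M) - 67 = (-31*k + M*k) - 67 = -67 - 31*k + M*k)
-4935 - p(-26, 71) = -4935 - (-67 - 31*(-26) + 71*(-26)) = -4935 - (-67 + 806 - 1846) = -4935 - 1*(-1107) = -4935 + 1107 = -3828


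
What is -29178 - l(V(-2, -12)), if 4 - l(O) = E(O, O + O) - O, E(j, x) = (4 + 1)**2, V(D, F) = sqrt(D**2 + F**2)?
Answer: -29157 - 2*sqrt(37) ≈ -29169.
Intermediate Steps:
E(j, x) = 25 (E(j, x) = 5**2 = 25)
l(O) = -21 + O (l(O) = 4 - (25 - O) = 4 + (-25 + O) = -21 + O)
-29178 - l(V(-2, -12)) = -29178 - (-21 + sqrt((-2)**2 + (-12)**2)) = -29178 - (-21 + sqrt(4 + 144)) = -29178 - (-21 + sqrt(148)) = -29178 - (-21 + 2*sqrt(37)) = -29178 + (21 - 2*sqrt(37)) = -29157 - 2*sqrt(37)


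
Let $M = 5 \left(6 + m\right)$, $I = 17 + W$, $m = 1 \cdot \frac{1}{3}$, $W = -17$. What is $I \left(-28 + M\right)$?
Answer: $0$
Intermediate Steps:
$m = \frac{1}{3}$ ($m = 1 \cdot \frac{1}{3} = \frac{1}{3} \approx 0.33333$)
$I = 0$ ($I = 17 - 17 = 0$)
$M = \frac{95}{3}$ ($M = 5 \left(6 + \frac{1}{3}\right) = 5 \cdot \frac{19}{3} = \frac{95}{3} \approx 31.667$)
$I \left(-28 + M\right) = 0 \left(-28 + \frac{95}{3}\right) = 0 \cdot \frac{11}{3} = 0$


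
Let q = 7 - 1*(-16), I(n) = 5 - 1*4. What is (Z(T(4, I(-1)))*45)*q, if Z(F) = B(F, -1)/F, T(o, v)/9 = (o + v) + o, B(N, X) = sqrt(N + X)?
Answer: 460*sqrt(5)/9 ≈ 114.29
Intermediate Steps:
I(n) = 1 (I(n) = 5 - 4 = 1)
T(o, v) = 9*v + 18*o (T(o, v) = 9*((o + v) + o) = 9*(v + 2*o) = 9*v + 18*o)
Z(F) = sqrt(-1 + F)/F (Z(F) = sqrt(F - 1)/F = sqrt(-1 + F)/F)
q = 23 (q = 7 + 16 = 23)
(Z(T(4, I(-1)))*45)*q = ((sqrt(-1 + (9*1 + 18*4))/(9*1 + 18*4))*45)*23 = ((sqrt(-1 + (9 + 72))/(9 + 72))*45)*23 = ((sqrt(-1 + 81)/81)*45)*23 = ((sqrt(80)/81)*45)*23 = (((4*sqrt(5))/81)*45)*23 = ((4*sqrt(5)/81)*45)*23 = (20*sqrt(5)/9)*23 = 460*sqrt(5)/9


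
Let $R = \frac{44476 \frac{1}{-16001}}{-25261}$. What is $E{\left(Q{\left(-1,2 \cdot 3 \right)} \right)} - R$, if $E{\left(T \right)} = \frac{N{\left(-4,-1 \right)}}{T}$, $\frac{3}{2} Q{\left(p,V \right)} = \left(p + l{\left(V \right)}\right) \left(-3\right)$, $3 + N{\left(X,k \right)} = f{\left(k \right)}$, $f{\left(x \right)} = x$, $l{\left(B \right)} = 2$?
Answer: $\frac{808358046}{404201261} \approx 1.9999$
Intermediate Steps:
$N{\left(X,k \right)} = -3 + k$
$Q{\left(p,V \right)} = -4 - 2 p$ ($Q{\left(p,V \right)} = \frac{2 \left(p + 2\right) \left(-3\right)}{3} = \frac{2 \left(2 + p\right) \left(-3\right)}{3} = \frac{2 \left(-6 - 3 p\right)}{3} = -4 - 2 p$)
$E{\left(T \right)} = - \frac{4}{T}$ ($E{\left(T \right)} = \frac{-3 - 1}{T} = - \frac{4}{T}$)
$R = \frac{44476}{404201261}$ ($R = 44476 \left(- \frac{1}{16001}\right) \left(- \frac{1}{25261}\right) = \left(- \frac{44476}{16001}\right) \left(- \frac{1}{25261}\right) = \frac{44476}{404201261} \approx 0.00011003$)
$E{\left(Q{\left(-1,2 \cdot 3 \right)} \right)} - R = - \frac{4}{-4 - -2} - \frac{44476}{404201261} = - \frac{4}{-4 + 2} - \frac{44476}{404201261} = - \frac{4}{-2} - \frac{44476}{404201261} = \left(-4\right) \left(- \frac{1}{2}\right) - \frac{44476}{404201261} = 2 - \frac{44476}{404201261} = \frac{808358046}{404201261}$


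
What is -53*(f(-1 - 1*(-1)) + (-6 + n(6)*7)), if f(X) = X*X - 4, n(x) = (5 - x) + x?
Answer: -1325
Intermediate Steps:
n(x) = 5
f(X) = -4 + X**2 (f(X) = X**2 - 4 = -4 + X**2)
-53*(f(-1 - 1*(-1)) + (-6 + n(6)*7)) = -53*((-4 + (-1 - 1*(-1))**2) + (-6 + 5*7)) = -53*((-4 + (-1 + 1)**2) + (-6 + 35)) = -53*((-4 + 0**2) + 29) = -53*((-4 + 0) + 29) = -53*(-4 + 29) = -53*25 = -1325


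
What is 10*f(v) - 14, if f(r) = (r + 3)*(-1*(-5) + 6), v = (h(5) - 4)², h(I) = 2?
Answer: 756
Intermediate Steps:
v = 4 (v = (2 - 4)² = (-2)² = 4)
f(r) = 33 + 11*r (f(r) = (3 + r)*(5 + 6) = (3 + r)*11 = 33 + 11*r)
10*f(v) - 14 = 10*(33 + 11*4) - 14 = 10*(33 + 44) - 14 = 10*77 - 14 = 770 - 14 = 756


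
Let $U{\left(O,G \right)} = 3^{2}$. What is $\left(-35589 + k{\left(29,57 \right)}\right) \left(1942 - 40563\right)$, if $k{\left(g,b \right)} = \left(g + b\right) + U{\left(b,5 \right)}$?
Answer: $1370813774$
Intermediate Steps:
$U{\left(O,G \right)} = 9$
$k{\left(g,b \right)} = 9 + b + g$ ($k{\left(g,b \right)} = \left(g + b\right) + 9 = \left(b + g\right) + 9 = 9 + b + g$)
$\left(-35589 + k{\left(29,57 \right)}\right) \left(1942 - 40563\right) = \left(-35589 + \left(9 + 57 + 29\right)\right) \left(1942 - 40563\right) = \left(-35589 + 95\right) \left(1942 - 40563\right) = \left(-35494\right) \left(-38621\right) = 1370813774$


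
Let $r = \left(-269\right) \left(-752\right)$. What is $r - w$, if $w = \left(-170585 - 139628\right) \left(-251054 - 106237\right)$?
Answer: $-110836110695$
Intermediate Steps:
$w = 110836312983$ ($w = - 310213 \left(-251054 - 106237\right) = \left(-310213\right) \left(-357291\right) = 110836312983$)
$r = 202288$
$r - w = 202288 - 110836312983 = -110836110695$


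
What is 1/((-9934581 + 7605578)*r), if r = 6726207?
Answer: -1/15665356281621 ≈ -6.3835e-14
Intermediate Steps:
1/((-9934581 + 7605578)*r) = 1/((-9934581 + 7605578)*6726207) = (1/6726207)/(-2329003) = -1/2329003*1/6726207 = -1/15665356281621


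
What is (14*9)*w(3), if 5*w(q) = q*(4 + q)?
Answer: 2646/5 ≈ 529.20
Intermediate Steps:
w(q) = q*(4 + q)/5 (w(q) = (q*(4 + q))/5 = q*(4 + q)/5)
(14*9)*w(3) = (14*9)*((⅕)*3*(4 + 3)) = 126*((⅕)*3*7) = 126*(21/5) = 2646/5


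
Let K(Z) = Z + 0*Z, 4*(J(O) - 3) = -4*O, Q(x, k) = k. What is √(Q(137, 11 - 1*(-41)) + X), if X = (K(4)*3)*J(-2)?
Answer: 4*√7 ≈ 10.583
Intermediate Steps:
J(O) = 3 - O (J(O) = 3 + (-4*O)/4 = 3 - O)
K(Z) = Z (K(Z) = Z + 0 = Z)
X = 60 (X = (4*3)*(3 - 1*(-2)) = 12*(3 + 2) = 12*5 = 60)
√(Q(137, 11 - 1*(-41)) + X) = √((11 - 1*(-41)) + 60) = √((11 + 41) + 60) = √(52 + 60) = √112 = 4*√7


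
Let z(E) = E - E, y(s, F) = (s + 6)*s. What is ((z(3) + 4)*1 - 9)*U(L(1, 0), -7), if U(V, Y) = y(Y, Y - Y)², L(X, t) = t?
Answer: -245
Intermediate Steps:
y(s, F) = s*(6 + s) (y(s, F) = (6 + s)*s = s*(6 + s))
z(E) = 0
U(V, Y) = Y²*(6 + Y)² (U(V, Y) = (Y*(6 + Y))² = Y²*(6 + Y)²)
((z(3) + 4)*1 - 9)*U(L(1, 0), -7) = ((0 + 4)*1 - 9)*((-7)²*(6 - 7)²) = (4*1 - 9)*(49*(-1)²) = (4 - 9)*(49*1) = -5*49 = -245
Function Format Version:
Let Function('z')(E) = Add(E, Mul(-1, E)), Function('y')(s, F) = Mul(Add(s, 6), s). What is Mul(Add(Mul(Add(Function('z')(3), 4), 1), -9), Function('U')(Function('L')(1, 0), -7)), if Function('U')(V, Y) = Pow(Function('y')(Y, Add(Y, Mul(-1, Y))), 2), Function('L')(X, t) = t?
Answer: -245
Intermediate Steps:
Function('y')(s, F) = Mul(s, Add(6, s)) (Function('y')(s, F) = Mul(Add(6, s), s) = Mul(s, Add(6, s)))
Function('z')(E) = 0
Function('U')(V, Y) = Mul(Pow(Y, 2), Pow(Add(6, Y), 2)) (Function('U')(V, Y) = Pow(Mul(Y, Add(6, Y)), 2) = Mul(Pow(Y, 2), Pow(Add(6, Y), 2)))
Mul(Add(Mul(Add(Function('z')(3), 4), 1), -9), Function('U')(Function('L')(1, 0), -7)) = Mul(Add(Mul(Add(0, 4), 1), -9), Mul(Pow(-7, 2), Pow(Add(6, -7), 2))) = Mul(Add(Mul(4, 1), -9), Mul(49, Pow(-1, 2))) = Mul(Add(4, -9), Mul(49, 1)) = Mul(-5, 49) = -245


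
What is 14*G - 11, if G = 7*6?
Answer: 577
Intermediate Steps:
G = 42
14*G - 11 = 14*42 - 11 = 588 - 11 = 577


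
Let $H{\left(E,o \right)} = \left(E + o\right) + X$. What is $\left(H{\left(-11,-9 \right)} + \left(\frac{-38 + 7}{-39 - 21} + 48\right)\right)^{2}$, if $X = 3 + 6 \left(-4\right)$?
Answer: $\frac{203401}{3600} \approx 56.5$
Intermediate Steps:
$X = -21$ ($X = 3 - 24 = -21$)
$H{\left(E,o \right)} = -21 + E + o$ ($H{\left(E,o \right)} = \left(E + o\right) - 21 = -21 + E + o$)
$\left(H{\left(-11,-9 \right)} + \left(\frac{-38 + 7}{-39 - 21} + 48\right)\right)^{2} = \left(\left(-21 - 11 - 9\right) + \left(\frac{-38 + 7}{-39 - 21} + 48\right)\right)^{2} = \left(-41 + \left(- \frac{31}{-60} + 48\right)\right)^{2} = \left(-41 + \left(\left(-31\right) \left(- \frac{1}{60}\right) + 48\right)\right)^{2} = \left(-41 + \left(\frac{31}{60} + 48\right)\right)^{2} = \left(-41 + \frac{2911}{60}\right)^{2} = \left(\frac{451}{60}\right)^{2} = \frac{203401}{3600}$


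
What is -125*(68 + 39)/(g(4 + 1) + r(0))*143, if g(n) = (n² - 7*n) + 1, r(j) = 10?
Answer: -1912625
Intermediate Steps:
g(n) = 1 + n² - 7*n
-125*(68 + 39)/(g(4 + 1) + r(0))*143 = -125*(68 + 39)/((1 + (4 + 1)² - 7*(4 + 1)) + 10)*143 = -13375/((1 + 5² - 7*5) + 10)*143 = -13375/((1 + 25 - 35) + 10)*143 = -13375/(-9 + 10)*143 = -13375/1*143 = -13375*143 = -1912625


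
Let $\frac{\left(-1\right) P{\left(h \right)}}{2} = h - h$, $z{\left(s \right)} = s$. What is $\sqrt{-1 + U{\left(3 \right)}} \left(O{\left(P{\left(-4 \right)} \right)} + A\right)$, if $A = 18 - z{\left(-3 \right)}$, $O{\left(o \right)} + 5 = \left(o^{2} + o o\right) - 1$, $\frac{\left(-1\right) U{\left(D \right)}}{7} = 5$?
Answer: $90 i \approx 90.0 i$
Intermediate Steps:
$U{\left(D \right)} = -35$ ($U{\left(D \right)} = \left(-7\right) 5 = -35$)
$P{\left(h \right)} = 0$ ($P{\left(h \right)} = - 2 \left(h - h\right) = \left(-2\right) 0 = 0$)
$O{\left(o \right)} = -6 + 2 o^{2}$ ($O{\left(o \right)} = -5 - \left(1 - o^{2} - o o\right) = -5 + \left(\left(o^{2} + o^{2}\right) - 1\right) = -5 + \left(2 o^{2} - 1\right) = -5 + \left(-1 + 2 o^{2}\right) = -6 + 2 o^{2}$)
$A = 21$ ($A = 18 - -3 = 18 + 3 = 21$)
$\sqrt{-1 + U{\left(3 \right)}} \left(O{\left(P{\left(-4 \right)} \right)} + A\right) = \sqrt{-1 - 35} \left(\left(-6 + 2 \cdot 0^{2}\right) + 21\right) = \sqrt{-36} \left(\left(-6 + 2 \cdot 0\right) + 21\right) = 6 i \left(\left(-6 + 0\right) + 21\right) = 6 i \left(-6 + 21\right) = 6 i 15 = 90 i$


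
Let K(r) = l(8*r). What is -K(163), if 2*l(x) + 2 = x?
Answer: -651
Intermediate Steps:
l(x) = -1 + x/2
K(r) = -1 + 4*r (K(r) = -1 + (8*r)/2 = -1 + 4*r)
-K(163) = -(-1 + 4*163) = -(-1 + 652) = -1*651 = -651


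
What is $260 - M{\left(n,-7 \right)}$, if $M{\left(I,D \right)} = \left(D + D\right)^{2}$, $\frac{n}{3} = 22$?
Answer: $64$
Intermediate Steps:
$n = 66$ ($n = 3 \cdot 22 = 66$)
$M{\left(I,D \right)} = 4 D^{2}$ ($M{\left(I,D \right)} = \left(2 D\right)^{2} = 4 D^{2}$)
$260 - M{\left(n,-7 \right)} = 260 - 4 \left(-7\right)^{2} = 260 - 4 \cdot 49 = 260 - 196 = 64$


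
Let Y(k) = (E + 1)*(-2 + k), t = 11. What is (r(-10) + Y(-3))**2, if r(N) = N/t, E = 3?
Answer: 52900/121 ≈ 437.19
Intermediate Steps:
Y(k) = -8 + 4*k (Y(k) = (3 + 1)*(-2 + k) = 4*(-2 + k) = -8 + 4*k)
r(N) = N/11
(r(-10) + Y(-3))**2 = ((1/11)*(-10) + (-8 + 4*(-3)))**2 = (-10/11 + (-8 - 12))**2 = (-10/11 - 20)**2 = (-230/11)**2 = 52900/121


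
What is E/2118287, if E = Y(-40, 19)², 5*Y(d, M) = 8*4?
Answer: 1024/52957175 ≈ 1.9336e-5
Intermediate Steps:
Y(d, M) = 32/5 (Y(d, M) = (8*4)/5 = (⅕)*32 = 32/5)
E = 1024/25 (E = (32/5)² = 1024/25 ≈ 40.960)
E/2118287 = (1024/25)/2118287 = (1024/25)*(1/2118287) = 1024/52957175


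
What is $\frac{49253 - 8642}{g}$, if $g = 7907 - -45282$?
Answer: $\frac{40611}{53189} \approx 0.76352$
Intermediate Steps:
$g = 53189$ ($g = 7907 + 45282 = 53189$)
$\frac{49253 - 8642}{g} = \frac{49253 - 8642}{53189} = 40611 \cdot \frac{1}{53189} = \frac{40611}{53189}$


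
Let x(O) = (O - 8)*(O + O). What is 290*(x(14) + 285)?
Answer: 131370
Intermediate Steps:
x(O) = 2*O*(-8 + O) (x(O) = (-8 + O)*(2*O) = 2*O*(-8 + O))
290*(x(14) + 285) = 290*(2*14*(-8 + 14) + 285) = 290*(2*14*6 + 285) = 290*(168 + 285) = 290*453 = 131370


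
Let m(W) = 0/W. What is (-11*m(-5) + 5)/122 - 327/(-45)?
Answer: 13373/1830 ≈ 7.3076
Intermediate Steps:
m(W) = 0
(-11*m(-5) + 5)/122 - 327/(-45) = (-11*0 + 5)/122 - 327/(-45) = (0 + 5)*(1/122) - 327*(-1/45) = 5*(1/122) + 109/15 = 5/122 + 109/15 = 13373/1830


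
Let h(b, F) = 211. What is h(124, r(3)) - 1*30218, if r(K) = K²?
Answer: -30007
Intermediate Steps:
h(124, r(3)) - 1*30218 = 211 - 1*30218 = 211 - 30218 = -30007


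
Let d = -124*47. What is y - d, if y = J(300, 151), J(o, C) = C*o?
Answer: 51128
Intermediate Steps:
d = -5828
y = 45300 (y = 151*300 = 45300)
y - d = 45300 - 1*(-5828) = 45300 + 5828 = 51128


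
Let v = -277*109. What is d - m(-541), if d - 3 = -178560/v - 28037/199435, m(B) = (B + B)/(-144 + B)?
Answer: 5934541036726/824951110835 ≈ 7.1938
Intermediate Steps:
v = -30193
m(B) = 2*B/(-144 + B) (m(B) = (2*B)/(-144 + B) = 2*B/(-144 + B))
d = 52829215324/6021540955 (d = 3 + (-178560/(-30193) - 28037/199435) = 3 + (-178560*(-1/30193) - 28037*1/199435) = 3 + (178560/30193 - 28037/199435) = 3 + 34764592459/6021540955 = 52829215324/6021540955 ≈ 8.7734)
d - m(-541) = 52829215324/6021540955 - 2*(-541)/(-144 - 541) = 52829215324/6021540955 - 2*(-541)/(-685) = 52829215324/6021540955 - 2*(-541)*(-1)/685 = 52829215324/6021540955 - 1*1082/685 = 52829215324/6021540955 - 1082/685 = 5934541036726/824951110835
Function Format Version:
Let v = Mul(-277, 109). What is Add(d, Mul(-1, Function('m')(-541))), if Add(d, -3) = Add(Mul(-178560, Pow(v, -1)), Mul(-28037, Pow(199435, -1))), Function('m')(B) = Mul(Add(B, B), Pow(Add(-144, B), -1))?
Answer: Rational(5934541036726, 824951110835) ≈ 7.1938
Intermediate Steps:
v = -30193
Function('m')(B) = Mul(2, B, Pow(Add(-144, B), -1)) (Function('m')(B) = Mul(Mul(2, B), Pow(Add(-144, B), -1)) = Mul(2, B, Pow(Add(-144, B), -1)))
d = Rational(52829215324, 6021540955) (d = Add(3, Add(Mul(-178560, Pow(-30193, -1)), Mul(-28037, Pow(199435, -1)))) = Add(3, Add(Mul(-178560, Rational(-1, 30193)), Mul(-28037, Rational(1, 199435)))) = Add(3, Add(Rational(178560, 30193), Rational(-28037, 199435))) = Add(3, Rational(34764592459, 6021540955)) = Rational(52829215324, 6021540955) ≈ 8.7734)
Add(d, Mul(-1, Function('m')(-541))) = Add(Rational(52829215324, 6021540955), Mul(-1, Mul(2, -541, Pow(Add(-144, -541), -1)))) = Add(Rational(52829215324, 6021540955), Mul(-1, Mul(2, -541, Pow(-685, -1)))) = Add(Rational(52829215324, 6021540955), Mul(-1, Mul(2, -541, Rational(-1, 685)))) = Add(Rational(52829215324, 6021540955), Mul(-1, Rational(1082, 685))) = Add(Rational(52829215324, 6021540955), Rational(-1082, 685)) = Rational(5934541036726, 824951110835)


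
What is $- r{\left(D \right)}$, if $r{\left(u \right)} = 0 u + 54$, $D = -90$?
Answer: $-54$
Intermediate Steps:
$r{\left(u \right)} = 54$ ($r{\left(u \right)} = 0 + 54 = 54$)
$- r{\left(D \right)} = \left(-1\right) 54 = -54$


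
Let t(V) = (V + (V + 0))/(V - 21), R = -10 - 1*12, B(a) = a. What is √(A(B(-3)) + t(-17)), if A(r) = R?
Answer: I*√7619/19 ≈ 4.594*I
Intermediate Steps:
R = -22 (R = -10 - 12 = -22)
A(r) = -22
t(V) = 2*V/(-21 + V) (t(V) = (V + V)/(-21 + V) = (2*V)/(-21 + V) = 2*V/(-21 + V))
√(A(B(-3)) + t(-17)) = √(-22 + 2*(-17)/(-21 - 17)) = √(-22 + 2*(-17)/(-38)) = √(-22 + 2*(-17)*(-1/38)) = √(-22 + 17/19) = √(-401/19) = I*√7619/19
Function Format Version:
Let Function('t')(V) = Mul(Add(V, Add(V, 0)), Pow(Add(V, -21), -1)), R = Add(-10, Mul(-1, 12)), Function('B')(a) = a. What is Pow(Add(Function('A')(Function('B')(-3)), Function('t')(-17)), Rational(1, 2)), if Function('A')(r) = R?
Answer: Mul(Rational(1, 19), I, Pow(7619, Rational(1, 2))) ≈ Mul(4.5940, I)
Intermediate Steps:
R = -22 (R = Add(-10, -12) = -22)
Function('A')(r) = -22
Function('t')(V) = Mul(2, V, Pow(Add(-21, V), -1)) (Function('t')(V) = Mul(Add(V, V), Pow(Add(-21, V), -1)) = Mul(Mul(2, V), Pow(Add(-21, V), -1)) = Mul(2, V, Pow(Add(-21, V), -1)))
Pow(Add(Function('A')(Function('B')(-3)), Function('t')(-17)), Rational(1, 2)) = Pow(Add(-22, Mul(2, -17, Pow(Add(-21, -17), -1))), Rational(1, 2)) = Pow(Add(-22, Mul(2, -17, Pow(-38, -1))), Rational(1, 2)) = Pow(Add(-22, Mul(2, -17, Rational(-1, 38))), Rational(1, 2)) = Pow(Add(-22, Rational(17, 19)), Rational(1, 2)) = Pow(Rational(-401, 19), Rational(1, 2)) = Mul(Rational(1, 19), I, Pow(7619, Rational(1, 2)))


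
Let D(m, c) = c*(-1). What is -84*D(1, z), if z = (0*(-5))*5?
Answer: 0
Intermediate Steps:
z = 0 (z = 0*5 = 0)
D(m, c) = -c
-84*D(1, z) = -(-84)*0 = -84*0 = 0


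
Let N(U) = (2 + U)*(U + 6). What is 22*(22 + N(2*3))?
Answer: 2596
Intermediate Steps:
N(U) = (2 + U)*(6 + U)
22*(22 + N(2*3)) = 22*(22 + (12 + (2*3)² + 8*(2*3))) = 22*(22 + (12 + 6² + 8*6)) = 22*(22 + (12 + 36 + 48)) = 22*(22 + 96) = 22*118 = 2596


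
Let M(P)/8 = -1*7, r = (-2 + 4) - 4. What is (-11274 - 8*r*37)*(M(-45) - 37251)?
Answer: 398513374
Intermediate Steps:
r = -2 (r = 2 - 4 = -2)
M(P) = -56 (M(P) = 8*(-1*7) = 8*(-7) = -56)
(-11274 - 8*r*37)*(M(-45) - 37251) = (-11274 - 8*(-2)*37)*(-56 - 37251) = (-11274 + 16*37)*(-37307) = (-11274 + 592)*(-37307) = -10682*(-37307) = 398513374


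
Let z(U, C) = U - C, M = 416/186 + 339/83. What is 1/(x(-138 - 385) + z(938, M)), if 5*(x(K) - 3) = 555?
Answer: 7719/8071597 ≈ 0.00095632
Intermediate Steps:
x(K) = 114 (x(K) = 3 + (1/5)*555 = 3 + 111 = 114)
M = 48791/7719 (M = 416*(1/186) + 339*(1/83) = 208/93 + 339/83 = 48791/7719 ≈ 6.3209)
1/(x(-138 - 385) + z(938, M)) = 1/(114 + (938 - 1*48791/7719)) = 1/(114 + (938 - 48791/7719)) = 1/(114 + 7191631/7719) = 1/(8071597/7719) = 7719/8071597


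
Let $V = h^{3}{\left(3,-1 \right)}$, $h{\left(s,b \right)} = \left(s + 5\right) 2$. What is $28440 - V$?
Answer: $24344$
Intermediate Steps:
$h{\left(s,b \right)} = 10 + 2 s$ ($h{\left(s,b \right)} = \left(5 + s\right) 2 = 10 + 2 s$)
$V = 4096$ ($V = \left(10 + 2 \cdot 3\right)^{3} = \left(10 + 6\right)^{3} = 16^{3} = 4096$)
$28440 - V = 28440 - 4096 = 24344$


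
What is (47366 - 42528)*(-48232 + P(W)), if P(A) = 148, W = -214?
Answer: -232630392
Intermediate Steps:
(47366 - 42528)*(-48232 + P(W)) = (47366 - 42528)*(-48232 + 148) = 4838*(-48084) = -232630392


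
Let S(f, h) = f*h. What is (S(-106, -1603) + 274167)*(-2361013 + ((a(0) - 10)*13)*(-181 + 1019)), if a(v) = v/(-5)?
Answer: -1096869078005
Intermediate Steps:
a(v) = -v/5 (a(v) = v*(-1/5) = -v/5)
(S(-106, -1603) + 274167)*(-2361013 + ((a(0) - 10)*13)*(-181 + 1019)) = (-106*(-1603) + 274167)*(-2361013 + ((-1/5*0 - 10)*13)*(-181 + 1019)) = (169918 + 274167)*(-2361013 + ((0 - 10)*13)*838) = 444085*(-2361013 - 10*13*838) = 444085*(-2361013 - 130*838) = 444085*(-2361013 - 108940) = 444085*(-2469953) = -1096869078005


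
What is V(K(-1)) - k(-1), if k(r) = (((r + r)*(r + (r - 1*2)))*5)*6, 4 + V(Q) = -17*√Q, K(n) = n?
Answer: -244 - 17*I ≈ -244.0 - 17.0*I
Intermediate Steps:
V(Q) = -4 - 17*√Q
k(r) = 60*r*(-2 + 2*r) (k(r) = (((2*r)*(r + (r - 2)))*5)*6 = (((2*r)*(r + (-2 + r)))*5)*6 = (((2*r)*(-2 + 2*r))*5)*6 = ((2*r*(-2 + 2*r))*5)*6 = (10*r*(-2 + 2*r))*6 = 60*r*(-2 + 2*r))
V(K(-1)) - k(-1) = (-4 - 17*I) - 120*(-1)*(-1 - 1) = (-4 - 17*I) - 120*(-1)*(-2) = (-4 - 17*I) - 1*240 = (-4 - 17*I) - 240 = -244 - 17*I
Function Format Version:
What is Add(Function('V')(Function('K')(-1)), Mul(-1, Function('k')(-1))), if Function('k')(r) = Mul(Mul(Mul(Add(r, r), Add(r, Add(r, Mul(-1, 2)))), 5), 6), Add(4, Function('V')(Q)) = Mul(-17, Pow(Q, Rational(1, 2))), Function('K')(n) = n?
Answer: Add(-244, Mul(-17, I)) ≈ Add(-244.00, Mul(-17.000, I))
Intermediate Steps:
Function('V')(Q) = Add(-4, Mul(-17, Pow(Q, Rational(1, 2))))
Function('k')(r) = Mul(60, r, Add(-2, Mul(2, r))) (Function('k')(r) = Mul(Mul(Mul(Mul(2, r), Add(r, Add(r, -2))), 5), 6) = Mul(Mul(Mul(Mul(2, r), Add(r, Add(-2, r))), 5), 6) = Mul(Mul(Mul(Mul(2, r), Add(-2, Mul(2, r))), 5), 6) = Mul(Mul(Mul(2, r, Add(-2, Mul(2, r))), 5), 6) = Mul(Mul(10, r, Add(-2, Mul(2, r))), 6) = Mul(60, r, Add(-2, Mul(2, r))))
Add(Function('V')(Function('K')(-1)), Mul(-1, Function('k')(-1))) = Add(Add(-4, Mul(-17, Pow(-1, Rational(1, 2)))), Mul(-1, Mul(120, -1, Add(-1, -1)))) = Add(Add(-4, Mul(-17, I)), Mul(-1, Mul(120, -1, -2))) = Add(Add(-4, Mul(-17, I)), Mul(-1, 240)) = Add(Add(-4, Mul(-17, I)), -240) = Add(-244, Mul(-17, I))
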